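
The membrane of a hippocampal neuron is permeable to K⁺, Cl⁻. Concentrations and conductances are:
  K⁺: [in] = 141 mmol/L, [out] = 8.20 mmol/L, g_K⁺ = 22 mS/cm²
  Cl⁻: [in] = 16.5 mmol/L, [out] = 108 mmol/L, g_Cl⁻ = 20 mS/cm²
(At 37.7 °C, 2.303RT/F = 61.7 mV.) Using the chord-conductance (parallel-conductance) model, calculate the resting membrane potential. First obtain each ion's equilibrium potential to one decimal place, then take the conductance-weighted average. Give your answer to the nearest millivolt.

E_K⁺ = (61.7/1)·log₁₀(8.20/141) = -76.2 mV
E_Cl⁻ = (61.7/-1)·log₁₀(108/16.5) = -50.3 mV
Vm = (Σ gᵢEᵢ)/(Σ gᵢ) = (22·-76.2 + 20·-50.3) / (22 + 20)
= -2682.40 / 42 = -63.87 mV

-64 mV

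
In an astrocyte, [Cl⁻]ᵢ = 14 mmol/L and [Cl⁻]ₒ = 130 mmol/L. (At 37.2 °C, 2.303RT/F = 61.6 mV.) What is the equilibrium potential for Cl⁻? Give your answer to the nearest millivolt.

E = (61.6/z) · log₁₀([Cl⁻]_out/[Cl⁻]_in) with z = -1.
For an anion, dividing by z = -1 reverses the sign.
= (61.6/-1) · log₁₀(130/14) = -61.60 · log₁₀(9.286)
= -61.60 · (0.9678) = -59.62 mV

-60 mV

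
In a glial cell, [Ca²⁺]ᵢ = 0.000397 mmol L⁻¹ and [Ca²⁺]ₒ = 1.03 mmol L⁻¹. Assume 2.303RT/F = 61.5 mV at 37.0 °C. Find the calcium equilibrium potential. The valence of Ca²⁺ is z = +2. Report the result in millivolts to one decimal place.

E = (61.5/z) · log₁₀([Ca²⁺]_out/[Ca²⁺]_in) with z = +2.
= (61.5/2) · log₁₀(1.03/0.000397) = 30.75 · log₁₀(2594)
= 30.75 · (3.4140) = 104.98 mV

105.0 mV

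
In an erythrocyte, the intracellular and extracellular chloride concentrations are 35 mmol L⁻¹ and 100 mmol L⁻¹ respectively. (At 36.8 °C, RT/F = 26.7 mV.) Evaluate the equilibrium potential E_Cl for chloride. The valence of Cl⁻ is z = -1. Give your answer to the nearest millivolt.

-28 mV

E = (26.7/z) · ln([Cl⁻]_out/[Cl⁻]_in) with z = -1.
For an anion, dividing by z = -1 reverses the sign.
= (26.7/-1) · ln(100/35) = -26.70 · ln(2.857)
= -26.70 · (1.0498) = -28.03 mV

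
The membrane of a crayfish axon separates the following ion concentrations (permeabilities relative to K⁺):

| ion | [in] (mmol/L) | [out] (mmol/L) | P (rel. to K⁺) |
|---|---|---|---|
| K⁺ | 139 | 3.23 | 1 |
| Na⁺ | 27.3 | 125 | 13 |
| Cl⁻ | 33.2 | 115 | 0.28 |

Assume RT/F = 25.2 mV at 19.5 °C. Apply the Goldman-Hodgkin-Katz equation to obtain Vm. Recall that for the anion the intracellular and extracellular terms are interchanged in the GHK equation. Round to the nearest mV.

29 mV

Vm = 25.2 · ln[(Σ P·[cation]ₒ + Σ P·[anion]ᵢ) / (Σ P·[cation]ᵢ + Σ P·[anion]ₒ)]
Numerator = 1×3.23 + 13×125 + 0.28×33.2 = 1638
Denominator = 1×139 + 13×27.3 + 0.28×115 = 526.1
Vm = 25.2 · ln(3.1126) = 25.2 × (1.1355) = 28.61 mV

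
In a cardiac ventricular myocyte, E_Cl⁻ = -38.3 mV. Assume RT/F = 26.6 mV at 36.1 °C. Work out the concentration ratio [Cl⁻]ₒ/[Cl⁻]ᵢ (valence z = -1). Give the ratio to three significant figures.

ln([out]/[in]) = E·z/(26.6) = -38.3 × -1 / 26.6 = 1.4398
[out]/[in] = e^(1.4398) = 4.22

4.22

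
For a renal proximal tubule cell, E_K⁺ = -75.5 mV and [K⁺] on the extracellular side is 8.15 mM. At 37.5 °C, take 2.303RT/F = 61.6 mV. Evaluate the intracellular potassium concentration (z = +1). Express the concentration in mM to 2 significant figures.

Nernst: E = (61.6/1) · log₁₀([out]/[in]), so log₁₀([out]/[in]) = -75.5 × 1 / 61.6 = -1.2256.
[out]/[in] = 10^(-1.2256) = 0.05948.
[in] = 8.15 / 0.05948 = 137 mM.

140 mM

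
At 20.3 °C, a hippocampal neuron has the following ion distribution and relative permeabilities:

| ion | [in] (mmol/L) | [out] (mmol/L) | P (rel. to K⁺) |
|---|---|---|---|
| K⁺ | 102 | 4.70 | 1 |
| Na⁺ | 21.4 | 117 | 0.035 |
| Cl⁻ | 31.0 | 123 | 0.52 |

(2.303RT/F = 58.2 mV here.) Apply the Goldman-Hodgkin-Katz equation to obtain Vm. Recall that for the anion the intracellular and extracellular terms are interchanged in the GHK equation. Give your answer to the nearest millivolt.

-48 mV

Vm = 58.2 · log₁₀[(Σ P·[cation]ₒ + Σ P·[anion]ᵢ) / (Σ P·[cation]ᵢ + Σ P·[anion]ₒ)]
Numerator = 1×4.70 + 0.035×117 + 0.52×31.0 = 24.92
Denominator = 1×102 + 0.035×21.4 + 0.52×123 = 166.7
Vm = 58.2 · log₁₀(0.14945) = 58.2 × (-0.8255) = -48.04 mV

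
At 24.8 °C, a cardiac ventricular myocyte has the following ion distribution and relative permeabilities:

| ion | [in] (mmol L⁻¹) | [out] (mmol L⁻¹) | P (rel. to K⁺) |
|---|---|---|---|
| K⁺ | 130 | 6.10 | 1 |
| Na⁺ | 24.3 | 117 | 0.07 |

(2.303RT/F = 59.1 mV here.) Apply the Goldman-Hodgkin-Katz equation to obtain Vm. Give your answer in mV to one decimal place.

-57.0 mV

Vm = 59.1 · log₁₀[(Σ P·[cation]ₒ + Σ P·[anion]ᵢ) / (Σ P·[cation]ᵢ + Σ P·[anion]ₒ)]
Numerator = 1×6.10 + 0.07×117 = 14.29
Denominator = 1×130 + 0.07×24.3 = 131.7
Vm = 59.1 · log₁₀(0.1085) = 59.1 × (-0.9646) = -57.01 mV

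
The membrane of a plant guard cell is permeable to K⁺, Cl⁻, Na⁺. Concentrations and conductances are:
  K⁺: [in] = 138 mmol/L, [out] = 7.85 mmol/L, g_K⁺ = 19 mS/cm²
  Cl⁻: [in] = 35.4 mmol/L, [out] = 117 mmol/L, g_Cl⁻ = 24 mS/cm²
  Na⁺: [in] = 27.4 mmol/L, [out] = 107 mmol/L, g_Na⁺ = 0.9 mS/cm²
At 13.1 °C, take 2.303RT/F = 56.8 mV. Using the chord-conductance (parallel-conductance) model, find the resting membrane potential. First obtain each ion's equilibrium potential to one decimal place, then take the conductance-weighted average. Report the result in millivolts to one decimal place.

-46.0 mV

E_K⁺ = (56.8/1)·log₁₀(7.85/138) = -70.7 mV
E_Cl⁻ = (56.8/-1)·log₁₀(117/35.4) = -29.5 mV
E_Na⁺ = (56.8/1)·log₁₀(107/27.4) = 33.6 mV
Vm = (Σ gᵢEᵢ)/(Σ gᵢ) = (19·-70.7 + 24·-29.5 + 0.9·33.6) / (19 + 24 + 0.9)
= -2021.06 / 43.9 = -46.04 mV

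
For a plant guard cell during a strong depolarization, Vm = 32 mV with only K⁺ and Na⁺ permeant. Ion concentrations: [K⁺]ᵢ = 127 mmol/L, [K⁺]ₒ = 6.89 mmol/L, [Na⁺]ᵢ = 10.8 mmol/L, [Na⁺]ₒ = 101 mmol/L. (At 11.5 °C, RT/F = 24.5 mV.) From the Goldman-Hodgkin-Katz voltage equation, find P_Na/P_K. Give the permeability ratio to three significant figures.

7.56

Let α = P_Na/P_K. GHK: Vm = 24.5·ln[(Kₒ + α·Naₒ)/(Kᵢ + α·Naᵢ)].
e^(Vm/24.5) = e^(32.0/24.5) = 3.6918
So 3.6918·(Kᵢ + α·Naᵢ) = Kₒ + α·Naₒ → α = (3.6918·127.0 − 6.89) / (101.0 − 3.6918·10.8)
α = (468.9 − 6.89) / (101.0 − 39.87) = 462/61.13 = 7.557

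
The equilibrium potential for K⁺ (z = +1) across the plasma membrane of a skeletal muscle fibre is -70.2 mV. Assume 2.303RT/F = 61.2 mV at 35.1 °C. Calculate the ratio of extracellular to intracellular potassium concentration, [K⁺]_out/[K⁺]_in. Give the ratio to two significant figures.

0.071

log₁₀([out]/[in]) = E·z/(61.2) = -70.2 × 1 / 61.2 = -1.1471
[out]/[in] = 10^(-1.1471) = 0.07128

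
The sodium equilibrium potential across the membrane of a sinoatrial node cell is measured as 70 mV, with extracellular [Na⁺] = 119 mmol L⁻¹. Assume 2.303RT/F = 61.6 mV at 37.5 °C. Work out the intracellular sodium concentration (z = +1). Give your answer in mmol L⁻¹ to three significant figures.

Nernst: E = (61.6/1) · log₁₀([out]/[in]), so log₁₀([out]/[in]) = 70.0 × 1 / 61.6 = 1.1364.
[out]/[in] = 10^(1.1364) = 13.69.
[in] = 119 / 13.69 = 8.693 mmol L⁻¹.

8.69 mmol L⁻¹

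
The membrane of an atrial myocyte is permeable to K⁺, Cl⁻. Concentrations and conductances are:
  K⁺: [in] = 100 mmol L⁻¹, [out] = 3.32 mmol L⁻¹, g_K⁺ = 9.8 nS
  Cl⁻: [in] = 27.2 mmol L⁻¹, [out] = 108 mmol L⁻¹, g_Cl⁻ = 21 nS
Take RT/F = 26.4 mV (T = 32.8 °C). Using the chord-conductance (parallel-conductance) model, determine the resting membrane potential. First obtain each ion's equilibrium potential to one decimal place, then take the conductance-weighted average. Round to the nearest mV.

E_K⁺ = (26.4/1)·ln(3.32/100) = -89.9 mV
E_Cl⁻ = (26.4/-1)·ln(108/27.2) = -36.4 mV
Vm = (Σ gᵢEᵢ)/(Σ gᵢ) = (9.8·-89.9 + 21·-36.4) / (9.8 + 21)
= -1645.42 / 30.8 = -53.42 mV

-53 mV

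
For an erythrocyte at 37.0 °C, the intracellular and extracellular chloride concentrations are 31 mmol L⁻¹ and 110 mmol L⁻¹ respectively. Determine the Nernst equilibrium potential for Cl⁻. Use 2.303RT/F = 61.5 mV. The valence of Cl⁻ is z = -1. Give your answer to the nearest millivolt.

E = (61.5/z) · log₁₀([Cl⁻]_out/[Cl⁻]_in) with z = -1.
For an anion, dividing by z = -1 reverses the sign.
= (61.5/-1) · log₁₀(110/31) = -61.50 · log₁₀(3.548)
= -61.50 · (0.5500) = -33.83 mV

-34 mV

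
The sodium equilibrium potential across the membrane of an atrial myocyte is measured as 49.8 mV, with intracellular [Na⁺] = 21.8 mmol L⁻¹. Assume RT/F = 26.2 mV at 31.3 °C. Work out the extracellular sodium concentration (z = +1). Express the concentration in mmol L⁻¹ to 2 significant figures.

Nernst: E = (26.2/1) · ln([out]/[in]), so ln([out]/[in]) = 49.8 × 1 / 26.2 = 1.9008.
[out]/[in] = e^(1.9008) = 6.691.
[out] = 6.691 × 21.8 = 145.9 mmol L⁻¹.

150 mmol L⁻¹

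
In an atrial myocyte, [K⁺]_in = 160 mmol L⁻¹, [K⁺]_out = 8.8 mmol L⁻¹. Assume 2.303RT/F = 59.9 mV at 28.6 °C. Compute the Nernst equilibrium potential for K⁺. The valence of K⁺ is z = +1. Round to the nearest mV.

-75 mV

E = (59.9/z) · log₁₀([K⁺]_out/[K⁺]_in) with z = +1.
= (59.9/1) · log₁₀(8.8/160) = 59.90 · log₁₀(0.055)
= 59.90 · (-1.2596) = -75.45 mV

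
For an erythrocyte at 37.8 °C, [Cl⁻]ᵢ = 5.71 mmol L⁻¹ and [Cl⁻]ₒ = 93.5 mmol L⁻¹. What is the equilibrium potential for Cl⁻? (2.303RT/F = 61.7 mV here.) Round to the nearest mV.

E = (61.7/z) · log₁₀([Cl⁻]_out/[Cl⁻]_in) with z = -1.
For an anion, dividing by z = -1 reverses the sign.
= (61.7/-1) · log₁₀(93.5/5.71) = -61.70 · log₁₀(16.37)
= -61.70 · (1.2142) = -74.91 mV

-75 mV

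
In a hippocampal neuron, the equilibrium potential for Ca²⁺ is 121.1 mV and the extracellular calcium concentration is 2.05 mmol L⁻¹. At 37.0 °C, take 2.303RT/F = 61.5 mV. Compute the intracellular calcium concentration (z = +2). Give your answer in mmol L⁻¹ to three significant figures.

0.000236 mmol L⁻¹

Nernst: E = (61.5/2) · log₁₀([out]/[in]), so log₁₀([out]/[in]) = 121.1 × 2 / 61.5 = 3.9382.
[out]/[in] = 10^(3.9382) = 8674.
[in] = 2.05 / 8674 = 0.0002363 mmol L⁻¹.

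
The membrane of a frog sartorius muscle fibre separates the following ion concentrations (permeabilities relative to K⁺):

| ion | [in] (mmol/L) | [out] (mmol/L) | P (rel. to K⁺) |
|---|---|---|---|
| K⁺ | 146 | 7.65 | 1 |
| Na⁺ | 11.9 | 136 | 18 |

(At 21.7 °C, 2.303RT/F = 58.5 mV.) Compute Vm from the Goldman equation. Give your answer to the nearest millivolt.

Vm = 58.5 · log₁₀[(Σ P·[cation]ₒ + Σ P·[anion]ᵢ) / (Σ P·[cation]ᵢ + Σ P·[anion]ₒ)]
Numerator = 1×7.65 + 18×136 = 2456
Denominator = 1×146 + 18×11.9 = 360.2
Vm = 58.5 · log₁₀(6.8175) = 58.5 × (0.8336) = 48.77 mV

49 mV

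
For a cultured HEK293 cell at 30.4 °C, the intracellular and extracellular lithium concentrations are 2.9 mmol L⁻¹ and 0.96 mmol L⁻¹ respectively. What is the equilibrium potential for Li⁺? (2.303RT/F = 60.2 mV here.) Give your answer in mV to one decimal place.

-28.9 mV

E = (60.2/z) · log₁₀([Li⁺]_out/[Li⁺]_in) with z = +1.
= (60.2/1) · log₁₀(0.96/2.9) = 60.20 · log₁₀(0.331)
= 60.20 · (-0.4801) = -28.90 mV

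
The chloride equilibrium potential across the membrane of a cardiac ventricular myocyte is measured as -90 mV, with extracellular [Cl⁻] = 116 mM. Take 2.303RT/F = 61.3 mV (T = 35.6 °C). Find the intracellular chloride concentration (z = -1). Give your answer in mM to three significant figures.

3.95 mM

Nernst: E = (61.3/-1) · log₁₀([out]/[in]), so log₁₀([out]/[in]) = -90.0 × -1 / 61.3 = 1.4682.
[out]/[in] = 10^(1.4682) = 29.39.
[in] = 116 / 29.39 = 3.947 mM.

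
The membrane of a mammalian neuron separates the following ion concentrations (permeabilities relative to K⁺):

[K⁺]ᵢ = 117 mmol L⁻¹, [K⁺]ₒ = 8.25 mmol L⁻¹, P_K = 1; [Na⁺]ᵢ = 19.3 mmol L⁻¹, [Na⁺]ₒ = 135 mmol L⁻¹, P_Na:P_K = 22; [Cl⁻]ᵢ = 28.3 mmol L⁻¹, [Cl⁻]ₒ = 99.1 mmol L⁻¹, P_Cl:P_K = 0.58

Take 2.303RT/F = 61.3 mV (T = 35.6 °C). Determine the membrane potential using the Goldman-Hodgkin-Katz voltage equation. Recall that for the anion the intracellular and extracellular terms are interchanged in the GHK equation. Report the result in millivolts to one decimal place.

42.8 mV

Vm = 61.3 · log₁₀[(Σ P·[cation]ₒ + Σ P·[anion]ᵢ) / (Σ P·[cation]ᵢ + Σ P·[anion]ₒ)]
Numerator = 1×8.25 + 22×135 + 0.58×28.3 = 2995
Denominator = 1×117 + 22×19.3 + 0.58×99.1 = 599.1
Vm = 61.3 · log₁₀(4.9988) = 61.3 × (0.6989) = 42.84 mV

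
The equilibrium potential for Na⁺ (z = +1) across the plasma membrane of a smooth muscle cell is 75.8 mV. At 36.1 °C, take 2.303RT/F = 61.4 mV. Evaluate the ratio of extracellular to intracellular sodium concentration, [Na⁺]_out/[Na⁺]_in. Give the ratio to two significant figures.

log₁₀([out]/[in]) = E·z/(61.4) = 75.8 × 1 / 61.4 = 1.2345
[out]/[in] = 10^(1.2345) = 17.16

17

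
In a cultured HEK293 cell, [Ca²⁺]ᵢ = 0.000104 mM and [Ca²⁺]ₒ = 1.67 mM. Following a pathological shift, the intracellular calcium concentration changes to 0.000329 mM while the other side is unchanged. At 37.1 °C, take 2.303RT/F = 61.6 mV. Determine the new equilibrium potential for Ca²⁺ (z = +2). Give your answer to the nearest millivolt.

After the shift: [Ca²⁺]_out = 1.67, [Ca²⁺]_in = 0.000329 mM.
E_new = (61.6/2)·log₁₀(1.67/0.000329) = 30.80 · (3.7055) = 114.13 mV

114 mV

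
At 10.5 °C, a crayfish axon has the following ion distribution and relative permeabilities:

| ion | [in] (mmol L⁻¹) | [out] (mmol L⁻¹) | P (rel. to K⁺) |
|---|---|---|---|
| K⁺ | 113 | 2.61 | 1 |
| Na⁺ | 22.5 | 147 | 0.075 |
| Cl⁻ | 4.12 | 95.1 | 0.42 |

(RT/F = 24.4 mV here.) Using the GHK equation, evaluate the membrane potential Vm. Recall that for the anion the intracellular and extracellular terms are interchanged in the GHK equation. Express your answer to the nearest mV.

-56 mV

Vm = 24.4 · ln[(Σ P·[cation]ₒ + Σ P·[anion]ᵢ) / (Σ P·[cation]ᵢ + Σ P·[anion]ₒ)]
Numerator = 1×2.61 + 0.075×147 + 0.42×4.12 = 15.37
Denominator = 1×113 + 0.075×22.5 + 0.42×95.1 = 154.6
Vm = 24.4 · ln(0.099369) = 24.4 × (-2.3089) = -56.34 mV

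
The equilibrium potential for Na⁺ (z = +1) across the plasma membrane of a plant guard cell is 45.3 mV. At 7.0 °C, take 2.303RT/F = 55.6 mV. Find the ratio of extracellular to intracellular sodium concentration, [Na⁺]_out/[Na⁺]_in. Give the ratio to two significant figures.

6.5

log₁₀([out]/[in]) = E·z/(55.6) = 45.3 × 1 / 55.6 = 0.8147
[out]/[in] = 10^(0.8147) = 6.528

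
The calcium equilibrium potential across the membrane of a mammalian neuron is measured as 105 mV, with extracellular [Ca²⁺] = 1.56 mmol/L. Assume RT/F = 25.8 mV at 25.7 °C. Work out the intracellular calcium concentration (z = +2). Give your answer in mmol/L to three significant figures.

0.000455 mmol/L

Nernst: E = (25.8/2) · ln([out]/[in]), so ln([out]/[in]) = 105.0 × 2 / 25.8 = 8.1395.
[out]/[in] = e^(8.1395) = 3427.
[in] = 1.56 / 3427 = 0.0004552 mmol/L.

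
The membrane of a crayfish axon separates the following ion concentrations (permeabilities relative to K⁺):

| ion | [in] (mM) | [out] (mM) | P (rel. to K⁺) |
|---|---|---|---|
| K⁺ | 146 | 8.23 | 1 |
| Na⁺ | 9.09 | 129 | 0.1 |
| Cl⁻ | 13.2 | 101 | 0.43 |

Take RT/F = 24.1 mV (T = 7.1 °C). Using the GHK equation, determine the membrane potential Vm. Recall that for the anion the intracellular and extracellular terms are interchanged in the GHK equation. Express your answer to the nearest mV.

Vm = 24.1 · ln[(Σ P·[cation]ₒ + Σ P·[anion]ᵢ) / (Σ P·[cation]ᵢ + Σ P·[anion]ₒ)]
Numerator = 1×8.23 + 0.1×129 + 0.43×13.2 = 26.81
Denominator = 1×146 + 0.1×9.09 + 0.43×101 = 190.3
Vm = 24.1 · ln(0.14083) = 24.1 × (-1.9602) = -47.24 mV

-47 mV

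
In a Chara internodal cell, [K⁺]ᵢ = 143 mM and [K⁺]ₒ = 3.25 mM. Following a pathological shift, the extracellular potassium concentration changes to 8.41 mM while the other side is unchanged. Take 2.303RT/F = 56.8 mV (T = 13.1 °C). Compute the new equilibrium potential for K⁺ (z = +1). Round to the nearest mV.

After the shift: [K⁺]_out = 8.41, [K⁺]_in = 143 mM.
E_new = (56.8/1)·log₁₀(8.41/143) = 56.80 · (-1.2305) = -69.89 mV

-70 mV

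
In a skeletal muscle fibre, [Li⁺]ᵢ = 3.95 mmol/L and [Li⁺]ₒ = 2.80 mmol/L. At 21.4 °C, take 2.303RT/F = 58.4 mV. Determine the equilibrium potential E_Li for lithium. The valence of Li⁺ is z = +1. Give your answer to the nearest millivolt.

E = (58.4/z) · log₁₀([Li⁺]_out/[Li⁺]_in) with z = +1.
= (58.4/1) · log₁₀(2.80/3.95) = 58.40 · log₁₀(0.7089)
= 58.40 · (-0.1494) = -8.73 mV

-9 mV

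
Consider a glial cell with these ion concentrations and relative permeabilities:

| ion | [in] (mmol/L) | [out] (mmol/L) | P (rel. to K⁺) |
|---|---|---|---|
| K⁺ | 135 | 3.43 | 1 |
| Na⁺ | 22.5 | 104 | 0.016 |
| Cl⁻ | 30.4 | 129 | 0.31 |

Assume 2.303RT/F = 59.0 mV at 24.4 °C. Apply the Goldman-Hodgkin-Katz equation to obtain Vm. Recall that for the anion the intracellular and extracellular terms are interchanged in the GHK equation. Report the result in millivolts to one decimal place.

Vm = 59.0 · log₁₀[(Σ P·[cation]ₒ + Σ P·[anion]ᵢ) / (Σ P·[cation]ᵢ + Σ P·[anion]ₒ)]
Numerator = 1×3.43 + 0.016×104 + 0.31×30.4 = 14.52
Denominator = 1×135 + 0.016×22.5 + 0.31×129 = 175.4
Vm = 59.0 · log₁₀(0.082794) = 59.0 × (-1.0820) = -63.84 mV

-63.8 mV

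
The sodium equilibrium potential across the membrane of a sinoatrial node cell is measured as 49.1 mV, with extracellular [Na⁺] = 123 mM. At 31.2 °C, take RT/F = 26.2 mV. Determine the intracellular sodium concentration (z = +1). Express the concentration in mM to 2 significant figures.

Nernst: E = (26.2/1) · ln([out]/[in]), so ln([out]/[in]) = 49.1 × 1 / 26.2 = 1.8740.
[out]/[in] = e^(1.8740) = 6.515.
[in] = 123 / 6.515 = 18.88 mM.

19 mM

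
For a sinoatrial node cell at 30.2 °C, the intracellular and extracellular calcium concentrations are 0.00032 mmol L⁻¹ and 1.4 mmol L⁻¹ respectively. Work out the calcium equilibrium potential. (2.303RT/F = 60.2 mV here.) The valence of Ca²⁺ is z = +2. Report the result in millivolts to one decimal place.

E = (60.2/z) · log₁₀([Ca²⁺]_out/[Ca²⁺]_in) with z = +2.
= (60.2/2) · log₁₀(1.4/0.00032) = 30.10 · log₁₀(4375)
= 30.10 · (3.6410) = 109.59 mV

109.6 mV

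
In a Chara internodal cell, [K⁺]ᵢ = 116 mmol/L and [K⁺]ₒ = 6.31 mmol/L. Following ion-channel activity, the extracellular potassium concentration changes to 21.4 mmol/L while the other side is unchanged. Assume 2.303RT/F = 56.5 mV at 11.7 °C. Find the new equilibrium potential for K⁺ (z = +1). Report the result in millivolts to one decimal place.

After the shift: [K⁺]_out = 21.4, [K⁺]_in = 116 mmol/L.
E_new = (56.5/1)·log₁₀(21.4/116) = 56.50 · (-0.7340) = -41.47 mV

-41.5 mV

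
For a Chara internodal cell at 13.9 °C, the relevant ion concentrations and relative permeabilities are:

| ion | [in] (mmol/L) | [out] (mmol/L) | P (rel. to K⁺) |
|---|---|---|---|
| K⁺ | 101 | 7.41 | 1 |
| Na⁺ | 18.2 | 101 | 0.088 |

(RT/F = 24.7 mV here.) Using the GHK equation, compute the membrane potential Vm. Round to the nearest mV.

Vm = 24.7 · ln[(Σ P·[cation]ₒ + Σ P·[anion]ᵢ) / (Σ P·[cation]ᵢ + Σ P·[anion]ₒ)]
Numerator = 1×7.41 + 0.088×101 = 16.3
Denominator = 1×101 + 0.088×18.2 = 102.6
Vm = 24.7 · ln(0.15885) = 24.7 × (-1.8398) = -45.44 mV

-45 mV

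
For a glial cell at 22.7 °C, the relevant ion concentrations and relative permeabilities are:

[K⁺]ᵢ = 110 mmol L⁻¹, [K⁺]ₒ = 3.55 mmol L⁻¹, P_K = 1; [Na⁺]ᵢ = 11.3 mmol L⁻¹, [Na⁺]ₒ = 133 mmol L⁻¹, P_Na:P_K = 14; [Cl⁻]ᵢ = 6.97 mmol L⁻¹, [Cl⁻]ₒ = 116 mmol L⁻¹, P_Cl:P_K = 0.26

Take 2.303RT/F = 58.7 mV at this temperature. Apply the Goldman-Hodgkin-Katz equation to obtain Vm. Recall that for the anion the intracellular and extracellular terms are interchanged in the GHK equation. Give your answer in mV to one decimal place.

Vm = 58.7 · log₁₀[(Σ P·[cation]ₒ + Σ P·[anion]ᵢ) / (Σ P·[cation]ᵢ + Σ P·[anion]ₒ)]
Numerator = 1×3.55 + 14×133 + 0.26×6.97 = 1867
Denominator = 1×110 + 14×11.3 + 0.26×116 = 298.4
Vm = 58.7 · log₁₀(6.2588) = 58.7 × (0.7965) = 46.75 mV

46.8 mV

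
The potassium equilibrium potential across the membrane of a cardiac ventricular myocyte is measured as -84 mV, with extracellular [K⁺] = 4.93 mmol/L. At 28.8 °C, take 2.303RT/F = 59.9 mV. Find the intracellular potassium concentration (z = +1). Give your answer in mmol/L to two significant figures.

120 mmol/L

Nernst: E = (59.9/1) · log₁₀([out]/[in]), so log₁₀([out]/[in]) = -84.0 × 1 / 59.9 = -1.4023.
[out]/[in] = 10^(-1.4023) = 0.0396.
[in] = 4.93 / 0.0396 = 124.5 mmol/L.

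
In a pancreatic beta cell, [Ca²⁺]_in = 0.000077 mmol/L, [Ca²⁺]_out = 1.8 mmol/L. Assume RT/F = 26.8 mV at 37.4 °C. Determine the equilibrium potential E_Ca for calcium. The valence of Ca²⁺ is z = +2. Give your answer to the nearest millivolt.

135 mV

E = (26.8/z) · ln([Ca²⁺]_out/[Ca²⁺]_in) with z = +2.
= (26.8/2) · ln(1.8/0.000077) = 13.40 · ln(2.338e+04)
= 13.40 · (10.0595) = 134.80 mV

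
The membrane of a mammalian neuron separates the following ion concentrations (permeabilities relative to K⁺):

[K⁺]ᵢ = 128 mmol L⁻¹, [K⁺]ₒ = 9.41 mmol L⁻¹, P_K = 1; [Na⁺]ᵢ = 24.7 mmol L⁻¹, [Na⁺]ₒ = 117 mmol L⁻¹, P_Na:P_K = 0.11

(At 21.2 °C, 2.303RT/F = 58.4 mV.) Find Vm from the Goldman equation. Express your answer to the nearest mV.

-45 mV

Vm = 58.4 · log₁₀[(Σ P·[cation]ₒ + Σ P·[anion]ᵢ) / (Σ P·[cation]ᵢ + Σ P·[anion]ₒ)]
Numerator = 1×9.41 + 0.11×117 = 22.28
Denominator = 1×128 + 0.11×24.7 = 130.7
Vm = 58.4 · log₁₀(0.17044) = 58.4 × (-0.7684) = -44.88 mV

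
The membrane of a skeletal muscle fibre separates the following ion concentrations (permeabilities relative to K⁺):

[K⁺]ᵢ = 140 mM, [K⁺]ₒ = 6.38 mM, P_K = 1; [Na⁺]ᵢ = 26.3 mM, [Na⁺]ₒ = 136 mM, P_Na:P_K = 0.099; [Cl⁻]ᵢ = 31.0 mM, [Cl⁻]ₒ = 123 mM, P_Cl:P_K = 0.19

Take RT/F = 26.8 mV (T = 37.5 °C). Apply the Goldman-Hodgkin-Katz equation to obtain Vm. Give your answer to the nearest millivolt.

-50 mV

Vm = 26.8 · ln[(Σ P·[cation]ₒ + Σ P·[anion]ᵢ) / (Σ P·[cation]ᵢ + Σ P·[anion]ₒ)]
Numerator = 1×6.38 + 0.099×136 + 0.19×31.0 = 25.73
Denominator = 1×140 + 0.099×26.3 + 0.19×123 = 166
Vm = 26.8 · ln(0.15505) = 26.8 × (-1.8640) = -49.96 mV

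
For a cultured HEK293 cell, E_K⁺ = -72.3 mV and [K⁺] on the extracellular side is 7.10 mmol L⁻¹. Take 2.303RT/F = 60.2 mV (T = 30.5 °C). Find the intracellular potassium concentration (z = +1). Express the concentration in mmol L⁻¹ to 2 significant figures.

Nernst: E = (60.2/1) · log₁₀([out]/[in]), so log₁₀([out]/[in]) = -72.3 × 1 / 60.2 = -1.2010.
[out]/[in] = 10^(-1.2010) = 0.06295.
[in] = 7.10 / 0.06295 = 112.8 mmol L⁻¹.

110 mmol L⁻¹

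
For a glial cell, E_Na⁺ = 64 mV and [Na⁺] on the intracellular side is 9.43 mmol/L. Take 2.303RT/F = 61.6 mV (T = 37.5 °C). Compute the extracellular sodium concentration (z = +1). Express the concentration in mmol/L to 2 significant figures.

Nernst: E = (61.6/1) · log₁₀([out]/[in]), so log₁₀([out]/[in]) = 64.0 × 1 / 61.6 = 1.0390.
[out]/[in] = 10^(1.0390) = 10.94.
[out] = 10.94 × 9.43 = 103.2 mmol/L.

100 mmol/L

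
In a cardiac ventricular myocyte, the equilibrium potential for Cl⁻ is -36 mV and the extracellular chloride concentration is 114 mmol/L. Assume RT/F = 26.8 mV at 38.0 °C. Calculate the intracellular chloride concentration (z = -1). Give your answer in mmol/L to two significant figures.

Nernst: E = (26.8/-1) · ln([out]/[in]), so ln([out]/[in]) = -36.0 × -1 / 26.8 = 1.3433.
[out]/[in] = e^(1.3433) = 3.832.
[in] = 114 / 3.832 = 29.75 mmol/L.

30 mmol/L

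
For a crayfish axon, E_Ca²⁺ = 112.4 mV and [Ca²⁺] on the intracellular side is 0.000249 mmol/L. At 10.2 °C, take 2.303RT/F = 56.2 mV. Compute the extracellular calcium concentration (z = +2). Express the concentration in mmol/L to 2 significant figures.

Nernst: E = (56.2/2) · log₁₀([out]/[in]), so log₁₀([out]/[in]) = 112.4 × 2 / 56.2 = 4.0000.
[out]/[in] = 10^(4.0000) = 1e+04.
[out] = 1e+04 × 0.000249 = 2.49 mmol/L.

2.5 mmol/L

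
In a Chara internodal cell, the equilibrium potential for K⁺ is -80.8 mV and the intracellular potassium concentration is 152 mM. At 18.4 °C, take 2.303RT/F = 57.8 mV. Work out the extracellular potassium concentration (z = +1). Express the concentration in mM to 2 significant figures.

Nernst: E = (57.8/1) · log₁₀([out]/[in]), so log₁₀([out]/[in]) = -80.8 × 1 / 57.8 = -1.3979.
[out]/[in] = 10^(-1.3979) = 0.04.
[out] = 0.04 × 152 = 6.08 mM.

6.1 mM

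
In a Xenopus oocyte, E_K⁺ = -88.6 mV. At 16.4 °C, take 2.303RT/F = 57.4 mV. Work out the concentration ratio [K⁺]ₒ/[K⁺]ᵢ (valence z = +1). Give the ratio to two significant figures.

log₁₀([out]/[in]) = E·z/(57.4) = -88.6 × 1 / 57.4 = -1.5436
[out]/[in] = 10^(-1.5436) = 0.02861

0.029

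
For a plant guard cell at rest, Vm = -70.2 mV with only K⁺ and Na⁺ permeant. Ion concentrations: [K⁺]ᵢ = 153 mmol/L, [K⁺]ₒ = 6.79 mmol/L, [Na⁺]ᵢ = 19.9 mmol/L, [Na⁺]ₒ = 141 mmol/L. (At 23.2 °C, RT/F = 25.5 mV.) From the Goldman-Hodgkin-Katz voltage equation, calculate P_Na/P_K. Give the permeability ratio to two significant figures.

Let α = P_Na/P_K. GHK: Vm = 25.5·ln[(Kₒ + α·Naₒ)/(Kᵢ + α·Naᵢ)].
e^(Vm/25.5) = e^(-70.2/25.5) = 0.06374
So 0.06374·(Kᵢ + α·Naᵢ) = Kₒ + α·Naₒ → α = (0.06374·153.0 − 6.79) / (141.0 − 0.06374·19.9)
α = (9.752 − 6.79) / (141.0 − 1.268) = 2.962/139.7 = 0.0212

0.021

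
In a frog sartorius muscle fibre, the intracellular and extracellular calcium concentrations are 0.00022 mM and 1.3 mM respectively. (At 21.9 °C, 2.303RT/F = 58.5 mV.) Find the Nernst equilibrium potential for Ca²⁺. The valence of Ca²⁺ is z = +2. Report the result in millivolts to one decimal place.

110.3 mV

E = (58.5/z) · log₁₀([Ca²⁺]_out/[Ca²⁺]_in) with z = +2.
= (58.5/2) · log₁₀(1.3/0.00022) = 29.25 · log₁₀(5909)
= 29.25 · (3.7715) = 110.32 mV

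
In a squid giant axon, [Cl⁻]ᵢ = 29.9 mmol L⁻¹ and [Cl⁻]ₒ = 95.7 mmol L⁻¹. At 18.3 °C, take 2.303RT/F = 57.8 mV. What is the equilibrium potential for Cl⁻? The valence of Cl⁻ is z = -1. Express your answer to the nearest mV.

-29 mV

E = (57.8/z) · log₁₀([Cl⁻]_out/[Cl⁻]_in) with z = -1.
For an anion, dividing by z = -1 reverses the sign.
= (57.8/-1) · log₁₀(95.7/29.9) = -57.80 · log₁₀(3.201)
= -57.80 · (0.5052) = -29.20 mV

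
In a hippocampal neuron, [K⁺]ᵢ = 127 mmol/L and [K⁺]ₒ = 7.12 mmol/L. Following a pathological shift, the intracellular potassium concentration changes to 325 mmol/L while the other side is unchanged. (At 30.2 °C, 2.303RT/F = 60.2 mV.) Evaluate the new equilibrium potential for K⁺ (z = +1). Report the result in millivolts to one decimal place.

After the shift: [K⁺]_out = 7.12, [K⁺]_in = 325 mmol/L.
E_new = (60.2/1)·log₁₀(7.12/325) = 60.20 · (-1.6594) = -99.90 mV

-99.9 mV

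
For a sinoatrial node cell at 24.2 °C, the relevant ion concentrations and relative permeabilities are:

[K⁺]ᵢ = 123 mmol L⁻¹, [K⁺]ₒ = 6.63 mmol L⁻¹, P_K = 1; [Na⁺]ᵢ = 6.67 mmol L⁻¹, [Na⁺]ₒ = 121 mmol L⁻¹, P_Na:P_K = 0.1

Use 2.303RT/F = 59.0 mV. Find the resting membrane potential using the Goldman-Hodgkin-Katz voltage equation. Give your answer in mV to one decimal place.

Vm = 59.0 · log₁₀[(Σ P·[cation]ₒ + Σ P·[anion]ᵢ) / (Σ P·[cation]ᵢ + Σ P·[anion]ₒ)]
Numerator = 1×6.63 + 0.1×121 = 18.73
Denominator = 1×123 + 0.1×6.67 = 123.7
Vm = 59.0 · log₁₀(0.15146) = 59.0 × (-0.8197) = -48.36 mV

-48.4 mV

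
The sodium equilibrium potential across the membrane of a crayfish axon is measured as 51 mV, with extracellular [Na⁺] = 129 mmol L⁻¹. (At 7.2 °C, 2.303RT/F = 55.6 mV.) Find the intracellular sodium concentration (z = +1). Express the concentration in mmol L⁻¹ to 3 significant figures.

Nernst: E = (55.6/1) · log₁₀([out]/[in]), so log₁₀([out]/[in]) = 51.0 × 1 / 55.6 = 0.9173.
[out]/[in] = 10^(0.9173) = 8.265.
[in] = 129 / 8.265 = 15.61 mmol L⁻¹.

15.6 mmol L⁻¹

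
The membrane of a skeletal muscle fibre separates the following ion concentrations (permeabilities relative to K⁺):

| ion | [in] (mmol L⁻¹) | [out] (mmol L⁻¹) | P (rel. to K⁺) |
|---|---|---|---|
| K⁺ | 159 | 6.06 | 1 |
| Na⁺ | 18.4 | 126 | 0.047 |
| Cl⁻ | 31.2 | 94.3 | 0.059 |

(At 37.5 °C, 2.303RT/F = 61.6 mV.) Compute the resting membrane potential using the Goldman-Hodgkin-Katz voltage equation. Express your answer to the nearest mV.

-66 mV

Vm = 61.6 · log₁₀[(Σ P·[cation]ₒ + Σ P·[anion]ᵢ) / (Σ P·[cation]ᵢ + Σ P·[anion]ₒ)]
Numerator = 1×6.06 + 0.047×126 + 0.059×31.2 = 13.82
Denominator = 1×159 + 0.047×18.4 + 0.059×94.3 = 165.4
Vm = 61.6 · log₁₀(0.083558) = 61.6 × (-1.0780) = -66.41 mV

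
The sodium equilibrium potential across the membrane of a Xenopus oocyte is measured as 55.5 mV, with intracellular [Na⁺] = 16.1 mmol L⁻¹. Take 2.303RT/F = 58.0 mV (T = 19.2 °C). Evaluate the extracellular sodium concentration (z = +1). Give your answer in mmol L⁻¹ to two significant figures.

150 mmol L⁻¹

Nernst: E = (58.0/1) · log₁₀([out]/[in]), so log₁₀([out]/[in]) = 55.5 × 1 / 58.0 = 0.9569.
[out]/[in] = 10^(0.9569) = 9.055.
[out] = 9.055 × 16.1 = 145.8 mmol L⁻¹.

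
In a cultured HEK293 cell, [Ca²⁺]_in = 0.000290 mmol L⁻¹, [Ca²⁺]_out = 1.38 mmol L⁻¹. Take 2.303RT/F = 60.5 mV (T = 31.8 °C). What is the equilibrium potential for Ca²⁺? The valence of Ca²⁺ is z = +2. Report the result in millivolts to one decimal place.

111.2 mV

E = (60.5/z) · log₁₀([Ca²⁺]_out/[Ca²⁺]_in) with z = +2.
= (60.5/2) · log₁₀(1.38/0.000290) = 30.25 · log₁₀(4759)
= 30.25 · (3.6775) = 111.24 mV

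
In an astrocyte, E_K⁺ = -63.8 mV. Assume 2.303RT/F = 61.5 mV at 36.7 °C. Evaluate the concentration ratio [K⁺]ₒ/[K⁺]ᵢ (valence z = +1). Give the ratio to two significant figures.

0.092

log₁₀([out]/[in]) = E·z/(61.5) = -63.8 × 1 / 61.5 = -1.0374
[out]/[in] = 10^(-1.0374) = 0.09175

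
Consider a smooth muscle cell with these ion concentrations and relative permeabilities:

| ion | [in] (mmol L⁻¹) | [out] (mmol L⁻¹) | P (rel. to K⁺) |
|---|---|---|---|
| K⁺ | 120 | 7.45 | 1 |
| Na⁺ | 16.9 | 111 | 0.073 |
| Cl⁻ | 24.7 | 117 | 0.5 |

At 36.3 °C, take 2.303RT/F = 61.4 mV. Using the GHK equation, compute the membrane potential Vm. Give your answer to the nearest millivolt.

Vm = 61.4 · log₁₀[(Σ P·[cation]ₒ + Σ P·[anion]ᵢ) / (Σ P·[cation]ᵢ + Σ P·[anion]ₒ)]
Numerator = 1×7.45 + 0.073×111 + 0.5×24.7 = 27.9
Denominator = 1×120 + 0.073×16.9 + 0.5×117 = 179.7
Vm = 61.4 · log₁₀(0.15525) = 61.4 × (-0.8090) = -49.67 mV

-50 mV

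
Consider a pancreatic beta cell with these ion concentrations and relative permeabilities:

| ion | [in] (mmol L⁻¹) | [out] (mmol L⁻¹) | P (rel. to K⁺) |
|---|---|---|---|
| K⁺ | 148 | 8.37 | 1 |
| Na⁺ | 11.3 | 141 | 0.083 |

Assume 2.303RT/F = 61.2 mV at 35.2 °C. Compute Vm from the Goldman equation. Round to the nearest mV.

-53 mV

Vm = 61.2 · log₁₀[(Σ P·[cation]ₒ + Σ P·[anion]ᵢ) / (Σ P·[cation]ᵢ + Σ P·[anion]ₒ)]
Numerator = 1×8.37 + 0.083×141 = 20.07
Denominator = 1×148 + 0.083×11.3 = 148.9
Vm = 61.2 · log₁₀(0.13477) = 61.2 × (-0.8704) = -53.27 mV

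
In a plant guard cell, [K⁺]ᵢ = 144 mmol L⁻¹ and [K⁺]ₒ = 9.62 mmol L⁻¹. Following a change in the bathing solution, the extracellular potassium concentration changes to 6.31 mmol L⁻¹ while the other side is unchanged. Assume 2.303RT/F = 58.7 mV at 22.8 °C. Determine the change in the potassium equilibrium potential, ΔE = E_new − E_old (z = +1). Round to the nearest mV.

E_old = (58.7/1)·log₁₀(9.62/144) = -68.98 mV
E_new = (58.7/1)·log₁₀(6.31/144) = -79.73 mV
ΔE = -79.73 − (-68.98) = -10.75 mV

-11 mV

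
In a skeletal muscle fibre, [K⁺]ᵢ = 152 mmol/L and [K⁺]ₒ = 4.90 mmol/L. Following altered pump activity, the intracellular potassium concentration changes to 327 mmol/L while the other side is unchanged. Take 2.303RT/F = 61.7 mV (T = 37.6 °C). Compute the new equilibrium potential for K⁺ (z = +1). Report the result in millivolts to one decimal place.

-112.6 mV

After the shift: [K⁺]_out = 4.90, [K⁺]_in = 327 mmol/L.
E_new = (61.7/1)·log₁₀(4.90/327) = 61.70 · (-1.8244) = -112.56 mV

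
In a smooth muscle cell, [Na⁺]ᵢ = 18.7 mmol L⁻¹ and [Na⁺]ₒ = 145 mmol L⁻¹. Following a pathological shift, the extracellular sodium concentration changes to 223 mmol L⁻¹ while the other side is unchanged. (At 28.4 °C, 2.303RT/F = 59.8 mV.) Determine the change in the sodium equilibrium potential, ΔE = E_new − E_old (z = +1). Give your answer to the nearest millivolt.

11 mV

E_old = (59.8/1)·log₁₀(145/18.7) = 53.19 mV
E_new = (59.8/1)·log₁₀(223/18.7) = 64.37 mV
ΔE = 64.37 − (53.19) = 11.18 mV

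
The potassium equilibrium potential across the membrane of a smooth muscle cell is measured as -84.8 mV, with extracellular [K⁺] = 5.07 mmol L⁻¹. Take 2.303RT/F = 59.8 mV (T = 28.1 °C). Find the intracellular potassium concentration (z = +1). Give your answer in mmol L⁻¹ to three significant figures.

133 mmol L⁻¹

Nernst: E = (59.8/1) · log₁₀([out]/[in]), so log₁₀([out]/[in]) = -84.8 × 1 / 59.8 = -1.4181.
[out]/[in] = 10^(-1.4181) = 0.03819.
[in] = 5.07 / 0.03819 = 132.8 mmol L⁻¹.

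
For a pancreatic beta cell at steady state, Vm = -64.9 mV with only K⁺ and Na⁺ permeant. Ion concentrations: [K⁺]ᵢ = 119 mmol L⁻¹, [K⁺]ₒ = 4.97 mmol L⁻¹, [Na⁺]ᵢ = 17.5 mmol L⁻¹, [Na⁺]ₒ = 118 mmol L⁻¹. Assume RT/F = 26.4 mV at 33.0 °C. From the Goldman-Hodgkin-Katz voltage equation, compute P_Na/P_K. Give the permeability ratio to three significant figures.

0.0448

Let α = P_Na/P_K. GHK: Vm = 26.4·ln[(Kₒ + α·Naₒ)/(Kᵢ + α·Naᵢ)].
e^(Vm/26.4) = e^(-64.9/26.4) = 0.085577
So 0.085577·(Kᵢ + α·Naᵢ) = Kₒ + α·Naₒ → α = (0.085577·119.0 − 4.97) / (118.0 − 0.085577·17.5)
α = (10.18 − 4.97) / (118.0 − 1.498) = 5.214/116.5 = 0.04475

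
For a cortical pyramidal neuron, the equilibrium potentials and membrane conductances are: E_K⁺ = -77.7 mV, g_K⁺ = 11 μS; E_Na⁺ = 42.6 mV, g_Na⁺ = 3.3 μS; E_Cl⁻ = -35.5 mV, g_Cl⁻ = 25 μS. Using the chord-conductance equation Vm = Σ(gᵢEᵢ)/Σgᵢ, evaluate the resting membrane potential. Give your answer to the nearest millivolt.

-41 mV

Σ gᵢEᵢ = 11·(-77.7) + 3.3·(42.6) + 25·(-35.5) = -1601.62
Σ gᵢ = 11 + 3.3 + 25 = 39.3
Vm = -1601.62 / 39.3 = -40.75 mV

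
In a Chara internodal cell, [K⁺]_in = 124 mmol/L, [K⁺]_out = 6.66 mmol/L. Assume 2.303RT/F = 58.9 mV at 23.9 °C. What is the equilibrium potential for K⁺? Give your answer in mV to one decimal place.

-74.8 mV

E = (58.9/z) · log₁₀([K⁺]_out/[K⁺]_in) with z = +1.
= (58.9/1) · log₁₀(6.66/124) = 58.90 · log₁₀(0.05371)
= 58.90 · (-1.2699) = -74.80 mV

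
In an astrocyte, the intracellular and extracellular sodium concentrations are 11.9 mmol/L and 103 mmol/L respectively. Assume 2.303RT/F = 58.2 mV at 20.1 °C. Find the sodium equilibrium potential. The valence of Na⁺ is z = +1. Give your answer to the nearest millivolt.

E = (58.2/z) · log₁₀([Na⁺]_out/[Na⁺]_in) with z = +1.
= (58.2/1) · log₁₀(103/11.9) = 58.20 · log₁₀(8.655)
= 58.20 · (0.9373) = 54.55 mV

55 mV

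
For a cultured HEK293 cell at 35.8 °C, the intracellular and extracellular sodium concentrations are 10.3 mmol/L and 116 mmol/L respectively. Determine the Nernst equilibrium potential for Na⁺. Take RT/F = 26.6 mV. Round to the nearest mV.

64 mV

E = (26.6/z) · ln([Na⁺]_out/[Na⁺]_in) with z = +1.
= (26.6/1) · ln(116/10.3) = 26.60 · ln(11.26)
= 26.60 · (2.4214) = 64.41 mV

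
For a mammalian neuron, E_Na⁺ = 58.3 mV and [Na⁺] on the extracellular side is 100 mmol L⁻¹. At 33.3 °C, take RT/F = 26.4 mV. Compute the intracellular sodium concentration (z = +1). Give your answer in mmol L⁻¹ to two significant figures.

Nernst: E = (26.4/1) · ln([out]/[in]), so ln([out]/[in]) = 58.3 × 1 / 26.4 = 2.2083.
[out]/[in] = e^(2.2083) = 9.101.
[in] = 100 / 9.101 = 10.99 mmol L⁻¹.

11 mmol L⁻¹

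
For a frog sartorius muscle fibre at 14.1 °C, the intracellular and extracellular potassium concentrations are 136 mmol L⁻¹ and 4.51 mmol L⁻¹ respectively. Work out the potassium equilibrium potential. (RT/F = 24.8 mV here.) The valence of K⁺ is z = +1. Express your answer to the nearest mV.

-84 mV

E = (24.8/z) · ln([K⁺]_out/[K⁺]_in) with z = +1.
= (24.8/1) · ln(4.51/136) = 24.80 · ln(0.03316)
= 24.80 · (-3.4064) = -84.48 mV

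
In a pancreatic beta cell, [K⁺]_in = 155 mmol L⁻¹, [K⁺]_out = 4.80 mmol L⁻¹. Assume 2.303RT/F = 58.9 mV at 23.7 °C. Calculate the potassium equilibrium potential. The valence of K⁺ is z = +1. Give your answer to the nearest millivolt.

-89 mV

E = (58.9/z) · log₁₀([K⁺]_out/[K⁺]_in) with z = +1.
= (58.9/1) · log₁₀(4.80/155) = 58.90 · log₁₀(0.03097)
= 58.90 · (-1.5091) = -88.89 mV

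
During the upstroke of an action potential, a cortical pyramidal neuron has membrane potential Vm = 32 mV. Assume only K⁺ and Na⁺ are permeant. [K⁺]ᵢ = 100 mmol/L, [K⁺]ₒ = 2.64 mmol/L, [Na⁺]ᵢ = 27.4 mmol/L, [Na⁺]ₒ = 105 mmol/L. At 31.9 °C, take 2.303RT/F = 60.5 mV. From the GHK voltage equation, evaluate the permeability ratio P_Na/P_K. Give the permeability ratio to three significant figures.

27.1

Let α = P_Na/P_K. GHK: Vm = 60.5·log₁₀[(Kₒ + α·Naₒ)/(Kᵢ + α·Naᵢ)].
10^(Vm/60.5) = 10^(32.0/60.5) = 3.3801
So 3.3801·(Kᵢ + α·Naᵢ) = Kₒ + α·Naₒ → α = (3.3801·100.0 − 2.64) / (105.0 − 3.3801·27.4)
α = (338 − 2.64) / (105.0 − 92.61) = 335.4/12.39 = 27.08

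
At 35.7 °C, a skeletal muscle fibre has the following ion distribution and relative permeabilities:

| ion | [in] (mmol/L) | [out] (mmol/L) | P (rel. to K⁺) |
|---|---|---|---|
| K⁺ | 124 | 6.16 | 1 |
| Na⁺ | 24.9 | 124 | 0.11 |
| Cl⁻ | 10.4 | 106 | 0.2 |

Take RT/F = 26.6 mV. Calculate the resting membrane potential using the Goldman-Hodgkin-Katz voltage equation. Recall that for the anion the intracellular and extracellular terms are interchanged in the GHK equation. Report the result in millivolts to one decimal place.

Vm = 26.6 · ln[(Σ P·[cation]ₒ + Σ P·[anion]ᵢ) / (Σ P·[cation]ᵢ + Σ P·[anion]ₒ)]
Numerator = 1×6.16 + 0.11×124 + 0.2×10.4 = 21.88
Denominator = 1×124 + 0.11×24.9 + 0.2×106 = 147.9
Vm = 26.6 · ln(0.1479) = 26.6 × (-1.9112) = -50.84 mV

-50.8 mV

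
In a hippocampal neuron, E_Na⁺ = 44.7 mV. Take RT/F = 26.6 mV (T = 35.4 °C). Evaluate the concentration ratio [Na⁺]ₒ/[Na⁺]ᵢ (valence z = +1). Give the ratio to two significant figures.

ln([out]/[in]) = E·z/(26.6) = 44.7 × 1 / 26.6 = 1.6805
[out]/[in] = e^(1.6805) = 5.368

5.4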